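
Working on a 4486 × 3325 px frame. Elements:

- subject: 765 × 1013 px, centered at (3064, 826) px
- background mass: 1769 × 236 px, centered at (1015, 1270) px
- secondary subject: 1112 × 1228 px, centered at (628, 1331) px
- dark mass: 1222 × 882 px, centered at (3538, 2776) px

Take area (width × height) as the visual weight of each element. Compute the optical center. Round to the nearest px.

(2054, 1645)

Areas: subject 765·1013 = 774945, background mass 1769·236 = 417484, secondary subject 1112·1228 = 1365536, dark mass 1222·882 = 1077804. Total weight = 3635769.
Σw·x = 774945·3064 + 417484·1015 + 1365536·628 + 1077804·3538 = 7469004900, so x̄ = 7469004900/3635769 ≈ 2054.31.
Σw·y = 774945·826 + 417484·1270 + 1365536·1331 + 1077804·2776 = 5979821570, so ȳ = 5979821570/3635769 ≈ 1644.72.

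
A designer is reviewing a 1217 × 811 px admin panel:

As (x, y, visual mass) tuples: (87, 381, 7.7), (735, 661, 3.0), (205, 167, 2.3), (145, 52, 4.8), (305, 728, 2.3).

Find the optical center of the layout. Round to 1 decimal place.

(236.0, 359.4)

Total weight = 7.7 + 3.0 + 2.3 + 4.8 + 2.3 = 20.1.
x-moment: 7.7·87 + 3.0·735 + 2.3·205 + 4.8·145 + 2.3·305 = 4743.9; centroid 4743.9/20.1 ≈ 236.01.
y-moment: 7.7·381 + 3.0·661 + 2.3·167 + 4.8·52 + 2.3·728 = 7224.8; centroid 7224.8/20.1 ≈ 359.44.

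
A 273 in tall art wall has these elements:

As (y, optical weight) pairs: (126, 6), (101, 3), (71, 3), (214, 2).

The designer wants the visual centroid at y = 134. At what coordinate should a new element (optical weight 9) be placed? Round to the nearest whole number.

New total weight: (6 + 3 + 3 + 2) + 9 = 23.
y: need Σw·y = 23·134 = 3082. Existing = 6·126 + 3·101 + 3·71 + 2·214 = 1700. Remainder 1382 / 9 ≈ 153.56.

y ≈ 154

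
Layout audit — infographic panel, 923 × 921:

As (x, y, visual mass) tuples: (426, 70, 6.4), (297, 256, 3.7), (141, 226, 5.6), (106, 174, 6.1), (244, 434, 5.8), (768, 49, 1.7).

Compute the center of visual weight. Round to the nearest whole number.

(272, 216)

Total weight = 6.4 + 3.7 + 5.6 + 6.1 + 5.8 + 1.7 = 29.3.
x: moment 7982.3 / weight 29.3 ≈ 272.43
y: moment 6322.7 / weight 29.3 ≈ 215.79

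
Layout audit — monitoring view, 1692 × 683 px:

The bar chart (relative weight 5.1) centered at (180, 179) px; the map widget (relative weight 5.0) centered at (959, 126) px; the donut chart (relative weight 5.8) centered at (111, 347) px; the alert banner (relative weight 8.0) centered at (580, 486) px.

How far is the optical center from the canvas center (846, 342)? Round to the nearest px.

Weights sum to 5.1 + 5.0 + 5.8 + 8.0 = 23.9.
x-moment: 5.1·180 + 5.0·959 + 5.8·111 + 8.0·580 = 10996.8; centroid 10996.8/23.9 ≈ 460.12.
y-moment: 5.1·179 + 5.0·126 + 5.8·347 + 8.0·486 = 7443.5; centroid 7443.5/23.9 ≈ 311.44.
From (846, 342): dx = -385.88, dy = -30.56, so the distance is √(dx²+dy²) ≈ 387.09.

≈ 387 px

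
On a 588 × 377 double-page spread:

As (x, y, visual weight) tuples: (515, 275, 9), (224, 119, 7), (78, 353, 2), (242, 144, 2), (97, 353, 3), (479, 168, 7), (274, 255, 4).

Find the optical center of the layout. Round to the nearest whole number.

(341, 222)

Σw = 9 + 7 + 2 + 2 + 3 + 7 + 4 = 34.
Σw·x = 11583; x̄ = 11583/34 ≈ 340.68.
Σw·y = 7557; ȳ = 7557/34 ≈ 222.26.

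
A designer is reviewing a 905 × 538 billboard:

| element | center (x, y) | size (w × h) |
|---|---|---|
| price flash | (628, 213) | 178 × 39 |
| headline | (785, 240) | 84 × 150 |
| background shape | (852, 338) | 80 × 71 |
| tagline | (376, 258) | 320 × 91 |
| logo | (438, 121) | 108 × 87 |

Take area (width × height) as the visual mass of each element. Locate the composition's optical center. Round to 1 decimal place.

Taking area as weight: price flash 178·39 = 6942, headline 84·150 = 12600, background shape 80·71 = 5680, tagline 320·91 = 29120, logo 108·87 = 9396. Sum 63738.
x: (6942·628 + 12600·785 + 5680·852 + 29120·376 + 9396·438) / 63738 = 34154504 / 63738 ≈ 535.86
y: (6942·213 + 12600·240 + 5680·338 + 29120·258 + 9396·121) / 63738 = 15072362 / 63738 ≈ 236.47

(535.9, 236.5)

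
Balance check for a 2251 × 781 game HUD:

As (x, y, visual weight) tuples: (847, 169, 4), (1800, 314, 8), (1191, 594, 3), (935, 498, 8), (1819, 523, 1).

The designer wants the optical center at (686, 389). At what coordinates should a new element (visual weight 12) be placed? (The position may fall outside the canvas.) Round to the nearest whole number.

(-497, 377)

New total weight: (4 + 8 + 3 + 8 + 1) + 12 = 36.
x: need Σw·x = 36·686 = 24696. Existing = 4·847 + 8·1800 + 3·1191 + 8·935 + 1·1819 = 30660. Remainder -5964 / 12 ≈ -497.00.
y: need Σw·y = 36·389 = 14004. Existing = 4·169 + 8·314 + 3·594 + 8·498 + 1·523 = 9477. Remainder 4527 / 12 ≈ 377.25.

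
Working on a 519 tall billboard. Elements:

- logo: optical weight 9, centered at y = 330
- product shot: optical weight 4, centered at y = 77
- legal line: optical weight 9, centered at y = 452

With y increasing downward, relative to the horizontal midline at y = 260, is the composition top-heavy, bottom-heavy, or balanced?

Total weight = 9 + 4 + 9 = 22.
y: (9·330 + 4·77 + 9·452) / 22 = 7346 / 22 ≈ 333.91
333.9 lies below (larger y than) the midline 260, so the layout is bottom-heavy.

bottom-heavy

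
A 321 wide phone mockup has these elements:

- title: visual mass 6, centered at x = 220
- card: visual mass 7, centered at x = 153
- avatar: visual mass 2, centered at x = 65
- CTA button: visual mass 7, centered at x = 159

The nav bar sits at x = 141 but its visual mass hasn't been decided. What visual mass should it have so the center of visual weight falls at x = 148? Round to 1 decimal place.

w ≈ 54.0

Fixed elements: Σw = 6 + 7 + 2 + 7 = 22, Σw·x = 6·220 + 7·153 + 2·65 + 7·159 = 3634.
For the centroid to hit 148: (3634 + w·141) / (22 + w) = 148.
So w = (148·22 − 3634)/(141 − 148) = -378/-7 ≈ 54.00.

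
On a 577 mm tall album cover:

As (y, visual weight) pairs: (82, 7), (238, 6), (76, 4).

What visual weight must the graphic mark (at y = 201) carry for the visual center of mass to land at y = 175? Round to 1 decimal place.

w ≈ 25.7

Known weights sum to 7 + 6 + 4 = 17; their moment is 7·82 + 6·238 + 4·76 = 2306.
For the centroid to hit 175: (2306 + w·201) / (17 + w) = 175.
Rearranging, w·(201 − 175) = 175·17 − 2306 = 669, so w ≈ 669/26 = 25.73.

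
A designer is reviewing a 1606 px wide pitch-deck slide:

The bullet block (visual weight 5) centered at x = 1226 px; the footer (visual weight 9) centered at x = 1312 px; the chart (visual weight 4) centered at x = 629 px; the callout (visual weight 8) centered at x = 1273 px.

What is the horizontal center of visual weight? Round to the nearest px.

Σw = 5 + 9 + 4 + 8 = 26.
x-moment: 5·1226 + 9·1312 + 4·629 + 8·1273 = 30638; centroid 30638/26 ≈ 1178.38.

x ≈ 1178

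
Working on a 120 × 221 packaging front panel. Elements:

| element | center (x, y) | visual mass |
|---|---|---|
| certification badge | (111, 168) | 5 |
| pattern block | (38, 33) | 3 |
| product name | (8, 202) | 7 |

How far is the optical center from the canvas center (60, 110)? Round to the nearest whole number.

≈ 48

Weights sum to 5 + 3 + 7 = 15.
x-moment: 5·111 + 3·38 + 7·8 = 725; centroid 725/15 ≈ 48.33.
y-moment: 5·168 + 3·33 + 7·202 = 2353; centroid 2353/15 ≈ 156.87.
From (60, 110): dx = -11.67, dy = 46.87, so the distance is √(dx²+dy²) ≈ 48.30.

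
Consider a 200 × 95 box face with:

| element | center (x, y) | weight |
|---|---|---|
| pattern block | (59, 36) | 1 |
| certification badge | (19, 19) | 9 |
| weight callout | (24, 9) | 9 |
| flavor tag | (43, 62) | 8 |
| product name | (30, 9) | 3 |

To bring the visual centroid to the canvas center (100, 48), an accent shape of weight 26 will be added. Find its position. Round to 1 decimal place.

With the accent shape, Σw becomes 1 + 9 + 9 + 8 + 3 + 26 = 56.
x: need Σw·x = 56·100 = 5600. Existing = 1·59 + 9·19 + 9·24 + 8·43 + 3·30 = 880. Remainder 4720 / 26 ≈ 181.54.
y: need Σw·y = 56·48 = 2688. Existing = 1·36 + 9·19 + 9·9 + 8·62 + 3·9 = 811. Remainder 1877 / 26 ≈ 72.19.

(181.5, 72.2)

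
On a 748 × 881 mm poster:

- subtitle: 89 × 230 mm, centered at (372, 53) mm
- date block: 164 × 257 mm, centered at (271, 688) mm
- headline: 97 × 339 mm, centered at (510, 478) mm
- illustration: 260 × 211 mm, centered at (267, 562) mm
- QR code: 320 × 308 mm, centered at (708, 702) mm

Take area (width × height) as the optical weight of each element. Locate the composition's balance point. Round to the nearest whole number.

Taking area as weight: subtitle 89·230 = 20470, date block 164·257 = 42148, headline 97·339 = 32883, illustration 260·211 = 54860, QR code 320·308 = 98560. Sum 248921.
x: (20470·372 + 42148·271 + 32883·510 + 54860·267 + 98560·708) / 248921 = 120235378 / 248921 ≈ 483.03
y: (20470·53 + 42148·688 + 32883·478 + 54860·562 + 98560·702) / 248921 = 145821248 / 248921 ≈ 585.81

(483, 586)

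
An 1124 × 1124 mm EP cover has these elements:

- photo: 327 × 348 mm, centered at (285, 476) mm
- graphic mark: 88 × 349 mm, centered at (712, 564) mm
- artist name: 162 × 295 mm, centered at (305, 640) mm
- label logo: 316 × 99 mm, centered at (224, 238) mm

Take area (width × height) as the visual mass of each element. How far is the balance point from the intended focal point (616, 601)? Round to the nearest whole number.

≈ 298 mm

Areas → weights: photo 327·348 = 113796, graphic mark 88·349 = 30712, artist name 162·295 = 47790, label logo 316·99 = 31284; Σw = 223582.
Σw·x = 113796·285 + 30712·712 + 47790·305 + 31284·224 = 75882370, so x̄ = 75882370/223582 ≈ 339.39.
Σw·y = 113796·476 + 30712·564 + 47790·640 + 31284·238 = 109519656, so ȳ = 109519656/223582 ≈ 489.84.
Offset from (616, 601): Δx ≈ -276.61, Δy ≈ -111.16; distance = √(Δx² + Δy²) ≈ 298.11.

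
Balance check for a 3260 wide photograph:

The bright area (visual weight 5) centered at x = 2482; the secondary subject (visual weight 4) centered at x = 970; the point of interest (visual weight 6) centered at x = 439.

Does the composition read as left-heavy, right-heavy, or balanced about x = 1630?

Weights sum to 5 + 4 + 6 = 15.
x-moment: 5·2482 + 4·970 + 6·439 = 18924; centroid 18924/15 ≈ 1261.60.
Since 1261.6 is left of 1630, the composition reads left-heavy.

left-heavy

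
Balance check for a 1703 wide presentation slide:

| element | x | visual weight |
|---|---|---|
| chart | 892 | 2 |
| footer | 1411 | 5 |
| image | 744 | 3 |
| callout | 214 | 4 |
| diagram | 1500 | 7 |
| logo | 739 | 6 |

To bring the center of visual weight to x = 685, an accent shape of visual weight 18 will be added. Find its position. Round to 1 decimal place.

New total weight: (2 + 5 + 3 + 4 + 7 + 6) + 18 = 45.
x: need Σw·x = 45·685 = 30825. Existing = 2·892 + 5·1411 + 3·744 + 4·214 + 7·1500 + 6·739 = 26861. Remainder 3964 / 18 ≈ 220.22.

x ≈ 220.2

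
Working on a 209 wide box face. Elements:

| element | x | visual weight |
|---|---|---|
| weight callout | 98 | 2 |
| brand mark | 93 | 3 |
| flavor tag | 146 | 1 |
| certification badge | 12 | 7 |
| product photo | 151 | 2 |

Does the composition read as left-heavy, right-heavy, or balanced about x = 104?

Total weight = 2 + 3 + 1 + 7 + 2 = 15.
Σw·x = 2·98 + 3·93 + 1·146 + 7·12 + 2·151 = 1007, so x̄ = 1007/15 ≈ 67.13.
67.1 lies left of the midline 104, so the layout is left-heavy.

left-heavy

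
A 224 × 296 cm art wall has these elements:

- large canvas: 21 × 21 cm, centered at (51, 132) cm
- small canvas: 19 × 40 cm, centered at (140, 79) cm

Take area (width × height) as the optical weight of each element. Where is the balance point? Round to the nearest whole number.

(107, 98)

Areas → weights: large canvas 21·21 = 441, small canvas 19·40 = 760; Σw = 1201.
x: (441·51 + 760·140) / 1201 = 128891 / 1201 ≈ 107.32
y: (441·132 + 760·79) / 1201 = 118252 / 1201 ≈ 98.46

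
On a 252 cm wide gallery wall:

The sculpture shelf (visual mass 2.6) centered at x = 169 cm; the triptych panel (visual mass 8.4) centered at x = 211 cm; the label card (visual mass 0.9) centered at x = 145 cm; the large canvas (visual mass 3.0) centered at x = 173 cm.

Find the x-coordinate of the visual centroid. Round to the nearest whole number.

Total weight = 2.6 + 8.4 + 0.9 + 3.0 = 14.9.
x-moment: 2.6·169 + 8.4·211 + 0.9·145 + 3.0·173 = 2861.3; centroid 2861.3/14.9 ≈ 192.03.

x ≈ 192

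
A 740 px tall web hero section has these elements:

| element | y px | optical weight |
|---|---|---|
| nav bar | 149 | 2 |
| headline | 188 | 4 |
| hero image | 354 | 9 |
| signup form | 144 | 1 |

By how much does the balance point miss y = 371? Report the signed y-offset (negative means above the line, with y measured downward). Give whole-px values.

Total weight = 2 + 4 + 9 + 1 = 16.
Σw·y = 2·149 + 4·188 + 9·354 + 1·144 = 4380, so ȳ = 4380/16 ≈ 273.75.
Against y = 371, that's 273.75 − 371 = -97.25.

≈ -97 px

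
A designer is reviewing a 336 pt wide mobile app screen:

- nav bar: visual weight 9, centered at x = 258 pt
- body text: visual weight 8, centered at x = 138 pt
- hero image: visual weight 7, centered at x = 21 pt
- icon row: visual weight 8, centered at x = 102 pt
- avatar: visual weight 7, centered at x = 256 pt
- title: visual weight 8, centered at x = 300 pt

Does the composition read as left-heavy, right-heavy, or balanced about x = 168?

right-heavy

Σw = 9 + 8 + 7 + 8 + 7 + 8 = 47.
x: moment 8581 / weight 47 ≈ 182.57
182.6 lies right of the midline 168, so the layout is right-heavy.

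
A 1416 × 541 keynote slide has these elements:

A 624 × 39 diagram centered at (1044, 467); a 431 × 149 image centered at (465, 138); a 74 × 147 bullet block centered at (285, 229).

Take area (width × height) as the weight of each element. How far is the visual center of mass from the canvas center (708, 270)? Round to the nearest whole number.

Taking area as weight: diagram 624·39 = 24336, image 431·149 = 64219, bullet block 74·147 = 10878. Sum 99433.
x: (24336·1044 + 64219·465 + 10878·285) / 99433 = 58368849 / 99433 ≈ 587.02
y: (24336·467 + 64219·138 + 10878·229) / 99433 = 22718196 / 99433 ≈ 228.48
Offset from (708, 270): Δx ≈ -120.98, Δy ≈ -41.52; distance = √(Δx² + Δy²) ≈ 127.91.

≈ 128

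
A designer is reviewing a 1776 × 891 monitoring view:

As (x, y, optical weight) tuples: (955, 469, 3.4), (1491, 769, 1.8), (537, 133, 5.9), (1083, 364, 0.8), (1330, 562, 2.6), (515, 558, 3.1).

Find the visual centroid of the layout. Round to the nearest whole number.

(853, 412)

Σw = 3.4 + 1.8 + 5.9 + 0.8 + 2.6 + 3.1 = 17.6.
x: moment 15020.0 / weight 17.6 ≈ 853.41
y: moment 7245.7 / weight 17.6 ≈ 411.69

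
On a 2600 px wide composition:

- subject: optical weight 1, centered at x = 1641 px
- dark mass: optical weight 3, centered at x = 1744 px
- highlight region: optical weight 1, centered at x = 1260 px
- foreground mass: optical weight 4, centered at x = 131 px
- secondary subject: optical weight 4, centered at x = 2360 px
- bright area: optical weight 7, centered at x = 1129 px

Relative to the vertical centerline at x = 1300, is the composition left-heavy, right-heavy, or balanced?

balanced

Total weight = 1 + 3 + 1 + 4 + 4 + 7 = 20.
x: (1·1641 + 3·1744 + 1·1260 + 4·131 + 4·2360 + 7·1129) / 20 = 26000 / 20 ≈ 1300.00
That equals the midline 1300 — balanced.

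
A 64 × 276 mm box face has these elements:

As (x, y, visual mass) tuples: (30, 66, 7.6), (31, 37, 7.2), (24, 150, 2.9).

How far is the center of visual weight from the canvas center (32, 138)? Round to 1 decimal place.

Σw = 7.6 + 7.2 + 2.9 = 17.7.
x: (7.6·30 + 7.2·31 + 2.9·24) / 17.7 = 520.8 / 17.7 ≈ 29.42
y: (7.6·66 + 7.2·37 + 2.9·150) / 17.7 = 1203.0 / 17.7 ≈ 67.97
Offset from (32, 138): Δx ≈ -2.58, Δy ≈ -70.03; distance = √(Δx² + Δy²) ≈ 70.08.

≈ 70.1 mm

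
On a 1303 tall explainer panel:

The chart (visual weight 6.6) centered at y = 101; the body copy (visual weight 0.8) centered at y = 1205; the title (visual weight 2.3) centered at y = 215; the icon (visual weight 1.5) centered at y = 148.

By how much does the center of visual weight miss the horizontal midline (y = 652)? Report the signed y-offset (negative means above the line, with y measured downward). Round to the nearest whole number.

≈ -442

Weights sum to 6.6 + 0.8 + 2.3 + 1.5 = 11.2.
y-moment: 6.6·101 + 0.8·1205 + 2.3·215 + 1.5·148 = 2347.1; centroid 2347.1/11.2 ≈ 209.56.
Offset from y = 652: 209.56 − 652 ≈ -442.44.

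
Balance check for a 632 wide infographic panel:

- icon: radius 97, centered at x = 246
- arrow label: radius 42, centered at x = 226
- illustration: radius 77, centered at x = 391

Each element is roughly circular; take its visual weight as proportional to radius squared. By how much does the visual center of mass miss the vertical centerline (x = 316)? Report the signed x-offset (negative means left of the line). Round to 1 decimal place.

≈ -21.8

r² weights: icon 97² = 9409, arrow label 42² = 1764, illustration 77² = 5929. Total = 17102.
x: (9409·246 + 1764·226 + 5929·391) / 17102 = 5031517 / 17102 ≈ 294.21
Against x = 316, that's 294.21 − 316 = -21.79.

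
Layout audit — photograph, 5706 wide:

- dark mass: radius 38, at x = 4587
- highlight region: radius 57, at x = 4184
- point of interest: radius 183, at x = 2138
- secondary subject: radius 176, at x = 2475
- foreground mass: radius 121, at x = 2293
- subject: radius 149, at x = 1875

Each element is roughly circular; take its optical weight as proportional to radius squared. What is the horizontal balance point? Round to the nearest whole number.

x ≈ 2299

r² weights: dark mass 38² = 1444, highlight region 57² = 3249, point of interest 183² = 33489, secondary subject 176² = 30976, foreground mass 121² = 14641, subject 149² = 22201. Total = 106000.
x-moment: 1444·4587 + 3249·4184 + 33489·2138 + 30976·2475 + 14641·2293 + 22201·1875 = 243681214; centroid 243681214/106000 ≈ 2298.88.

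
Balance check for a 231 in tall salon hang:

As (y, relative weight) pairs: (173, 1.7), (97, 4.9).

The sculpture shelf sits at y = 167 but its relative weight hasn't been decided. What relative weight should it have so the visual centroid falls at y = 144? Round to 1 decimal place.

Fixed elements: Σw = 1.7 + 4.9 = 6.6, Σw·y = 1.7·173 + 4.9·97 = 769.4.
Set Σw·y/Σw = 144: (769.4 + 167w) = 144·(6.6 + w).
Solving: w = (144·6.6 − 769.4) / (167 − 144) = 181.0 / 23 ≈ 7.87.

w ≈ 7.9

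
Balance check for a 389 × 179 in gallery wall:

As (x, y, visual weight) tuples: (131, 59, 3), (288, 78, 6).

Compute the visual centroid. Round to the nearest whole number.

(236, 72)

Weights sum to 3 + 6 = 9.
x-moment: 3·131 + 6·288 = 2121; centroid 2121/9 ≈ 235.67.
y-moment: 3·59 + 6·78 = 645; centroid 645/9 ≈ 71.67.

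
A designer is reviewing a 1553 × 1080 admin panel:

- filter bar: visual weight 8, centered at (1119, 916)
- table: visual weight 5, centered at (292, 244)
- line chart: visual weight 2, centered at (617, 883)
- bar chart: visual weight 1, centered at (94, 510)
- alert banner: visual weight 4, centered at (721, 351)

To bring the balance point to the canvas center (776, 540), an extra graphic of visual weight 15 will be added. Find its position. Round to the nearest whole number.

After adding the extra graphic, total weight = 8 + 5 + 2 + 1 + 4 + 15 = 35.
Along x: (14624 + 15·x) / 35 = 776 (existing moment 8·1119 + 5·292 + 2·617 + 1·94 + 4·721 = 14624) ⇒ x = (27160 − 14624) / 15 ≈ 835.73.
Along y: (12228 + 15·y) / 35 = 540 (existing moment 8·916 + 5·244 + 2·883 + 1·510 + 4·351 = 12228) ⇒ y = (18900 − 12228) / 15 ≈ 444.80.

(836, 445)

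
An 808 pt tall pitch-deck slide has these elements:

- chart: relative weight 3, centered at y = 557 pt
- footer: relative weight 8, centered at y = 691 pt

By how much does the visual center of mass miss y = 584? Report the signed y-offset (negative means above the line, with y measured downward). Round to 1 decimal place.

Σw = 3 + 8 = 11.
y: (3·557 + 8·691) / 11 = 7199 / 11 ≈ 654.45
Difference: 654.45 − 584 ≈ 70.45.

≈ 70.5 pt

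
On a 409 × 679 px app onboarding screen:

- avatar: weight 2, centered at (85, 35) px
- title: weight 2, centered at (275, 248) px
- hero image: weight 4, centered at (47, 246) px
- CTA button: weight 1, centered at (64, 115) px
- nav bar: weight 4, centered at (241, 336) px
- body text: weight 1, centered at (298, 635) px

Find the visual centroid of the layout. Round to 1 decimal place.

(159.6, 260.3)

Weights sum to 2 + 2 + 4 + 1 + 4 + 1 = 14.
Σw·x = 2·85 + 2·275 + 4·47 + 1·64 + 4·241 + 1·298 = 2234, so x̄ = 2234/14 ≈ 159.57.
Σw·y = 2·35 + 2·248 + 4·246 + 1·115 + 4·336 + 1·635 = 3644, so ȳ = 3644/14 ≈ 260.29.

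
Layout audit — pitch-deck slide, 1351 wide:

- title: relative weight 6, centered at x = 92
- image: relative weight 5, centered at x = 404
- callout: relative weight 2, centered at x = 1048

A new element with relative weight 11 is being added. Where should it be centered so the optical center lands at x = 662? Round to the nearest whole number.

After adding the new element, total weight = 6 + 5 + 2 + 11 = 24.
x: target moment 24×662 = 15888; current 6·92 + 5·404 + 2·1048 = 4668; the new element supplies 11220, so x = 11220/11 ≈ 1020.00.

x ≈ 1020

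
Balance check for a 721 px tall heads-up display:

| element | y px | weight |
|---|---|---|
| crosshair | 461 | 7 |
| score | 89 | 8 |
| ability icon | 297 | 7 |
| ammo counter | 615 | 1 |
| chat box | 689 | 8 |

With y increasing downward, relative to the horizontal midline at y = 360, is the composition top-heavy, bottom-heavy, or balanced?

bottom-heavy

Σw = 7 + 8 + 7 + 1 + 8 = 31.
Σw·y = 7·461 + 8·89 + 7·297 + 1·615 + 8·689 = 12145, so ȳ = 12145/31 ≈ 391.77.
391.8 lies below (larger y than) the midline 360, so the layout is bottom-heavy.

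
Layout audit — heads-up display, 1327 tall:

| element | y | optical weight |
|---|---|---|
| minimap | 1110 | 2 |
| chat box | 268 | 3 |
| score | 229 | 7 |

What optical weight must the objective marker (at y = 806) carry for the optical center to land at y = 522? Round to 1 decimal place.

w ≈ 5.8

Existing Σw = 12 (2 + 3 + 7); existing moment 2·1110 + 3·268 + 7·229 = 4627.
Balance at y = 522 requires (4627 + w·806) / (12 + w) = 522.
Rearranging, w·(806 − 522) = 522·12 − 4627 = 1637, so w ≈ 1637/284 = 5.76.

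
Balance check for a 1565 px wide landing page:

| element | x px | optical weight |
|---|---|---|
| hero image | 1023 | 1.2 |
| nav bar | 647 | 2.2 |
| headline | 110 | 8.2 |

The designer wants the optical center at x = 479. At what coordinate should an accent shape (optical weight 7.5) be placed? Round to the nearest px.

New total weight: (1.2 + 2.2 + 8.2) + 7.5 = 19.1.
x: target moment 19.1×479 = 9148.9; current 1.2·1023 + 2.2·647 + 8.2·110 = 3553.0; the accent shape supplies 5595.9, so x = 5595.9/7.5 ≈ 746.12.

x ≈ 746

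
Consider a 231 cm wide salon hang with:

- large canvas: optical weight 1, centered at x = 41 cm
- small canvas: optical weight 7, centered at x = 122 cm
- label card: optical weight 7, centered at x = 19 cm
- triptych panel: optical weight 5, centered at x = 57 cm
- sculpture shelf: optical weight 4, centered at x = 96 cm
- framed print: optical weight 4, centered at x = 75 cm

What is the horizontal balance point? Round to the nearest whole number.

x ≈ 71

Weights sum to 1 + 7 + 7 + 5 + 4 + 4 = 28.
Σw·x = 1·41 + 7·122 + 7·19 + 5·57 + 4·96 + 4·75 = 1997, so x̄ = 1997/28 ≈ 71.32.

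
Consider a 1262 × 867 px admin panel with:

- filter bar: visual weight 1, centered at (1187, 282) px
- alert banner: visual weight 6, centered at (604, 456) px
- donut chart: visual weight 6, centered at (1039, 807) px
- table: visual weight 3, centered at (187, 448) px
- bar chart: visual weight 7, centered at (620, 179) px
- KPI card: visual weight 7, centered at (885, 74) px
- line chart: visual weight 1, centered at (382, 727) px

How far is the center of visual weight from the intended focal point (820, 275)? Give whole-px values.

Weights sum to 1 + 6 + 6 + 3 + 7 + 7 + 1 = 31.
x: moment 22523 / weight 31 ≈ 726.55
Σw·y = 11702; ȳ = 11702/31 ≈ 377.48.
From (820, 275): dx = -93.45, dy = 102.48, so the distance is √(dx²+dy²) ≈ 138.69.

≈ 139 px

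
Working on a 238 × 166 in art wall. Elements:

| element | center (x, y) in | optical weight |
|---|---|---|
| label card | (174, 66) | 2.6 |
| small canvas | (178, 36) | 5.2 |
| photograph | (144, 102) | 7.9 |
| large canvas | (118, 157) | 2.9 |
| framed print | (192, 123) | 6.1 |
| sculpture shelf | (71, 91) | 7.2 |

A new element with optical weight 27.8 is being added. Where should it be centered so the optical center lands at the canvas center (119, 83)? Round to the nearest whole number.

(92, 69)

New total weight: (2.6 + 5.2 + 7.9 + 2.9 + 6.1 + 7.2) + 27.8 = 59.7.
Along x: (4540.2 + 27.8·x) / 59.7 = 119 (existing moment 2.6·174 + 5.2·178 + 7.9·144 + 2.9·118 + 6.1·192 + 7.2·71 = 4540.2) ⇒ x = (7104.3 − 4540.2) / 27.8 ≈ 92.23.
Along y: (3025.4 + 27.8·y) / 59.7 = 83 (existing moment 2.6·66 + 5.2·36 + 7.9·102 + 2.9·157 + 6.1·123 + 7.2·91 = 3025.4) ⇒ y = (4955.1 − 3025.4) / 27.8 ≈ 69.41.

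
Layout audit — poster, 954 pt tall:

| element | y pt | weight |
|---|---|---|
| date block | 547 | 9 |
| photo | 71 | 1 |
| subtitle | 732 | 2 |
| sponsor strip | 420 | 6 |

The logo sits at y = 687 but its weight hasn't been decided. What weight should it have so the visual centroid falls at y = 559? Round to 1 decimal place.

Existing Σw = 18 (9 + 1 + 2 + 6); existing moment 9·547 + 1·71 + 2·732 + 6·420 = 8978.
Balance at y = 559 requires (8978 + w·687) / (18 + w) = 559.
Solving: w = (559·18 − 8978) / (687 − 559) = 1084 / 128 ≈ 8.47.

w ≈ 8.5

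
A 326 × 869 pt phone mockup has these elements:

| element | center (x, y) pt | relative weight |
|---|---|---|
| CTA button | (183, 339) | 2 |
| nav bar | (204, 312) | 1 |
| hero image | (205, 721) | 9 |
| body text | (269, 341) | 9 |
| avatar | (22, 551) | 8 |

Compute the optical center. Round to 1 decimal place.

(172.8, 515.7)

Σw = 2 + 1 + 9 + 9 + 8 = 29.
x: (2·183 + 1·204 + 9·205 + 9·269 + 8·22) / 29 = 5012 / 29 ≈ 172.83
y: (2·339 + 1·312 + 9·721 + 9·341 + 8·551) / 29 = 14956 / 29 ≈ 515.72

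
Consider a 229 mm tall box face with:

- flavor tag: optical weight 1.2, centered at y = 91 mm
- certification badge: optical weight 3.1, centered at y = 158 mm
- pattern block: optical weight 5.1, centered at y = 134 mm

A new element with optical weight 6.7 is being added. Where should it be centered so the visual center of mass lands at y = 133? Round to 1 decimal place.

With the new element, Σw becomes 1.2 + 3.1 + 5.1 + 6.7 = 16.1.
y: target moment 16.1×133 = 2141.3; current 1.2·91 + 3.1·158 + 5.1·134 = 1282.4; the new element supplies 858.9, so y = 858.9/6.7 ≈ 128.19.

y ≈ 128.2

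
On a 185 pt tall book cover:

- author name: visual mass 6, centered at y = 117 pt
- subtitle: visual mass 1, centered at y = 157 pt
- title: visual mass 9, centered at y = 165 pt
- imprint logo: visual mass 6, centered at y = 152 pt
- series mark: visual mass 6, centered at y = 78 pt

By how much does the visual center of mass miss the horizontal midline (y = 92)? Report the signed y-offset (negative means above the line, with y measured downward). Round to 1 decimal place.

Weights sum to 6 + 1 + 9 + 6 + 6 = 28.
Σw·y = 6·117 + 1·157 + 9·165 + 6·152 + 6·78 = 3724, so ȳ = 3724/28 ≈ 133.00.
Difference: 133.00 − 92 ≈ 41.00.

≈ 41.0 pt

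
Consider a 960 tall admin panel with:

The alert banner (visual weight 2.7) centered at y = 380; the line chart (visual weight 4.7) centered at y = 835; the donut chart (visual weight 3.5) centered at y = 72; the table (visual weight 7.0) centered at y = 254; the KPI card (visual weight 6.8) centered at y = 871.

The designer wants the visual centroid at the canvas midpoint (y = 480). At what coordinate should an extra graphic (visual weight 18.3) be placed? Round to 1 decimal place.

After adding the extra graphic, total weight = 2.7 + 4.7 + 3.5 + 7.0 + 6.8 + 18.3 = 43.0.
Along y: (12903.3 + 18.3·y) / 43.0 = 480 (existing moment 2.7·380 + 4.7·835 + 3.5·72 + 7.0·254 + 6.8·871 = 12903.3) ⇒ y = (20640.0 − 12903.3) / 18.3 ≈ 422.77.

y ≈ 422.8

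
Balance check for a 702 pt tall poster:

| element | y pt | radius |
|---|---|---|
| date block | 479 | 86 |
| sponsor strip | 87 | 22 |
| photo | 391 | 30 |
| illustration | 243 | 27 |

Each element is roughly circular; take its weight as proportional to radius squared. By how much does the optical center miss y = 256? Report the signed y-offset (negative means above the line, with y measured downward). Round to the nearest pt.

r² weights: date block 86² = 7396, sponsor strip 22² = 484, photo 30² = 900, illustration 27² = 729. Total = 9509.
y-moment: 7396·479 + 484·87 + 900·391 + 729·243 = 4113839; centroid 4113839/9509 ≈ 432.63.
Difference: 432.63 − 256 ≈ 176.63.

≈ 177 pt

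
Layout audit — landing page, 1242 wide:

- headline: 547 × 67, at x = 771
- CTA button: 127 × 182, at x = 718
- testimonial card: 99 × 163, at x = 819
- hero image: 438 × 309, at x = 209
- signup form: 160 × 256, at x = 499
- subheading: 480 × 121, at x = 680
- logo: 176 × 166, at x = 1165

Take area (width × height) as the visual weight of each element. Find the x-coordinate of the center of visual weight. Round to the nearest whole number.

Taking area as weight: headline 547·67 = 36649, CTA button 127·182 = 23114, testimonial card 99·163 = 16137, hero image 438·309 = 135342, signup form 160·256 = 40960, subheading 480·121 = 58080, logo 176·166 = 29216. Sum 339498.
x: (36649·771 + 23114·718 + 16137·819 + 135342·209 + 40960·499 + 58080·680 + 29216·1165) / 339498 = 180324992 / 339498 ≈ 531.15

x ≈ 531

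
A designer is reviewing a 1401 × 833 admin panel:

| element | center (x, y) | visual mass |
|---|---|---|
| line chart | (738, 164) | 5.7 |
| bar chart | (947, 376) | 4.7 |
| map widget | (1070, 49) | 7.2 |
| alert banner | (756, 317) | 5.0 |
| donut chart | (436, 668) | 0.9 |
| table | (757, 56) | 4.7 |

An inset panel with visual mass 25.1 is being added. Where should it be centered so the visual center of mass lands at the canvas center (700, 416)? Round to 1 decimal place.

With the inset panel, Σw becomes 5.7 + 4.7 + 7.2 + 5.0 + 0.9 + 4.7 + 25.1 = 53.3.
x: target moment 53.3×700 = 37310.0; current 5.7·738 + 4.7·947 + 7.2·1070 + 5.0·756 + 0.9·436 + 4.7·757 = 24091.8; the inset panel supplies 13218.2, so x = 13218.2/25.1 ≈ 526.62.
y: target moment 53.3×416 = 22172.8; current 5.7·164 + 4.7·376 + 7.2·49 + 5.0·317 + 0.9·668 + 4.7·56 = 5504.2; the inset panel supplies 16668.6, so y = 16668.6/25.1 ≈ 664.09.

(526.6, 664.1)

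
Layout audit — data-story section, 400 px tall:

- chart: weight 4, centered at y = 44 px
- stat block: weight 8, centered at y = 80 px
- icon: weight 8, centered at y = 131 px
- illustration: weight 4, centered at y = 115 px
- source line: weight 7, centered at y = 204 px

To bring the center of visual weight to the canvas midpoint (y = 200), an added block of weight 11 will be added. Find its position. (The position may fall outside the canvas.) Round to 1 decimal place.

y ≈ 422.5

After adding the added block, total weight = 4 + 8 + 8 + 4 + 7 + 11 = 42.
y: target moment 42×200 = 8400; current 4·44 + 8·80 + 8·131 + 4·115 + 7·204 = 3752; the added block supplies 4648, so y = 4648/11 ≈ 422.55.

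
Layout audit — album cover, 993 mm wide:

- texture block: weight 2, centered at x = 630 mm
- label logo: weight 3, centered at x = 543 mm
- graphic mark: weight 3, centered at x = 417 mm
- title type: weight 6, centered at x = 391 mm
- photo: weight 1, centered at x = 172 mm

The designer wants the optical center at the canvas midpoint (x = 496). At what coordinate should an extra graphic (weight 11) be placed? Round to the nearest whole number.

x ≈ 567

With the extra graphic, Σw becomes 2 + 3 + 3 + 6 + 1 + 11 = 26.
x: target moment 26×496 = 12896; current 2·630 + 3·543 + 3·417 + 6·391 + 1·172 = 6658; the extra graphic supplies 6238, so x = 6238/11 ≈ 567.09.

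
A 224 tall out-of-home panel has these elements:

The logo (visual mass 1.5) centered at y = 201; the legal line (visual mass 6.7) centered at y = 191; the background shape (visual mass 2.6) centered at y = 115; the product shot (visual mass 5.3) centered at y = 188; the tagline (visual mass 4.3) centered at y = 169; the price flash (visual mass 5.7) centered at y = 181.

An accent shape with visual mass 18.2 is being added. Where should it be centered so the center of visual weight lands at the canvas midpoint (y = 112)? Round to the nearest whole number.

y ≈ 18

New total weight: (1.5 + 6.7 + 2.6 + 5.3 + 4.3 + 5.7) + 18.2 = 44.3.
y: target moment 44.3×112 = 4961.6; current 1.5·201 + 6.7·191 + 2.6·115 + 5.3·188 + 4.3·169 + 5.7·181 = 4635.0; the accent shape supplies 326.6, so y = 326.6/18.2 ≈ 17.95.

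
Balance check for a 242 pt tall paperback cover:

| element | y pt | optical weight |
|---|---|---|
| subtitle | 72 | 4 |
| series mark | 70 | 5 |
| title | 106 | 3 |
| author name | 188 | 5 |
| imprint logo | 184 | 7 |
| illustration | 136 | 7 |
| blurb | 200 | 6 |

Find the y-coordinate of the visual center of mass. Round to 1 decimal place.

Σw = 4 + 5 + 3 + 5 + 7 + 7 + 6 = 37.
y: moment 5336 / weight 37 ≈ 144.22

y ≈ 144.2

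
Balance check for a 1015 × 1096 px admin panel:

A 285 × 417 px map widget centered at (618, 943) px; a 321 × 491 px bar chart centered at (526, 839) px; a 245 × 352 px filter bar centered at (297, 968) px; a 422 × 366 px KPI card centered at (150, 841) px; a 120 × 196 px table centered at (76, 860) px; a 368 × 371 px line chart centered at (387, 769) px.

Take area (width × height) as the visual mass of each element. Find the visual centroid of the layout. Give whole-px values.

(384, 861)

Areas → weights: map widget 285·417 = 118845, bar chart 321·491 = 157611, filter bar 245·352 = 86240, KPI card 422·366 = 154452, table 120·196 = 23520, line chart 368·371 = 136528; Σw = 677196.
Σw·x = 118845·618 + 157611·526 + 86240·297 + 154452·150 + 23520·76 + 136528·387 = 259754532, so x̄ = 259754532/677196 ≈ 383.57.
Σw·y = 118845·943 + 157611·839 + 86240·968 + 154452·841 + 23520·860 + 136528·769 = 582898148, so ȳ = 582898148/677196 ≈ 860.75.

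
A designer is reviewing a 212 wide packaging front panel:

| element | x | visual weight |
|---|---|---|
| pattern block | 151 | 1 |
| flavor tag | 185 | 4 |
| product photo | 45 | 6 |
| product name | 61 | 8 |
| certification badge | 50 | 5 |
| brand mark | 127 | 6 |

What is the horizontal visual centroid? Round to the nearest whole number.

Total weight = 1 + 4 + 6 + 8 + 5 + 6 = 30.
Σw·x = 2661; x̄ = 2661/30 ≈ 88.70.

x ≈ 89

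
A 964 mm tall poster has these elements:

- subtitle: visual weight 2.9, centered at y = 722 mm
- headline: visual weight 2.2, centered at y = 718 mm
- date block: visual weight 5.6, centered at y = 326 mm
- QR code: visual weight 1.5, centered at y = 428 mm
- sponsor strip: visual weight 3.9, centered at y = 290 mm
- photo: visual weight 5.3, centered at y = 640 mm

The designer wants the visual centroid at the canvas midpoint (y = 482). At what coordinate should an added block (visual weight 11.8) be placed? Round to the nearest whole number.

After adding the added block, total weight = 2.9 + 2.2 + 5.6 + 1.5 + 3.9 + 5.3 + 11.8 = 33.2.
y: need Σw·y = 33.2·482 = 16002.4. Existing = 2.9·722 + 2.2·718 + 5.6·326 + 1.5·428 + 3.9·290 + 5.3·640 = 10664.0. Remainder 5338.4 / 11.8 ≈ 452.41.

y ≈ 452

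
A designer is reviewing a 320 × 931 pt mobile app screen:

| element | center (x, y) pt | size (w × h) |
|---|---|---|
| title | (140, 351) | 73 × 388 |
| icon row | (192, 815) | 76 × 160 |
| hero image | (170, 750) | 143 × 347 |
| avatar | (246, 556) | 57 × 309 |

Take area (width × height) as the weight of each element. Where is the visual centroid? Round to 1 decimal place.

Areas: title 73·388 = 28324, icon row 76·160 = 12160, hero image 143·347 = 49621, avatar 57·309 = 17613. Total weight = 107718.
Σw·x = 28324·140 + 12160·192 + 49621·170 + 17613·246 = 19068448, so x̄ = 19068448/107718 ≈ 177.02.
Σw·y = 28324·351 + 12160·815 + 49621·750 + 17613·556 = 66860702, so ȳ = 66860702/107718 ≈ 620.70.

(177.0, 620.7)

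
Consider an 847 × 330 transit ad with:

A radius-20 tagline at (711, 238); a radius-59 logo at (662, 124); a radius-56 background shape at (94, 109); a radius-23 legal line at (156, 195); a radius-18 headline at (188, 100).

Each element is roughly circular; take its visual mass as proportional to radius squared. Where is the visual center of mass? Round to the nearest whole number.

(385, 128)

r² weights: tagline 20² = 400, logo 59² = 3481, background shape 56² = 3136, legal line 23² = 529, headline 18² = 324. Total = 7870.
x: (400·711 + 3481·662 + 3136·94 + 529·156 + 324·188) / 7870 = 3027042 / 7870 ≈ 384.63
y: (400·238 + 3481·124 + 3136·109 + 529·195 + 324·100) / 7870 = 1004223 / 7870 ≈ 127.60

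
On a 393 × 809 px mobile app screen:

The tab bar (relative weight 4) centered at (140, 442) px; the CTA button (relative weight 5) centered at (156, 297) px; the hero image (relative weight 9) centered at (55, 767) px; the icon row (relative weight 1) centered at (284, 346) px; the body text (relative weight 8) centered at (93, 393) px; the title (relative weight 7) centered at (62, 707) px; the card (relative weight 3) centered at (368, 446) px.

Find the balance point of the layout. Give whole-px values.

Total weight = 4 + 5 + 9 + 1 + 8 + 7 + 3 = 37.
Σw·x = 4401; x̄ = 4401/37 ≈ 118.95.
Σw·y = 19933; ȳ = 19933/37 ≈ 538.73.

(119, 539)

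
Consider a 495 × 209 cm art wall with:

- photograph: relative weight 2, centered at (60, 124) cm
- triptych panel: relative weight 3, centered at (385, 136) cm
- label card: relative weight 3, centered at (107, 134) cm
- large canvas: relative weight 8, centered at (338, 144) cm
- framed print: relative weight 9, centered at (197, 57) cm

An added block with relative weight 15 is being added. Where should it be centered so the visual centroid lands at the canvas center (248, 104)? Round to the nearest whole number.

(256, 96)

With the added block, Σw becomes 2 + 3 + 3 + 8 + 9 + 15 = 40.
Along x: (6073 + 15·x) / 40 = 248 (existing moment 2·60 + 3·385 + 3·107 + 8·338 + 9·197 = 6073) ⇒ x = (9920 − 6073) / 15 ≈ 256.47.
Along y: (2723 + 15·y) / 40 = 104 (existing moment 2·124 + 3·136 + 3·134 + 8·144 + 9·57 = 2723) ⇒ y = (4160 − 2723) / 15 ≈ 95.80.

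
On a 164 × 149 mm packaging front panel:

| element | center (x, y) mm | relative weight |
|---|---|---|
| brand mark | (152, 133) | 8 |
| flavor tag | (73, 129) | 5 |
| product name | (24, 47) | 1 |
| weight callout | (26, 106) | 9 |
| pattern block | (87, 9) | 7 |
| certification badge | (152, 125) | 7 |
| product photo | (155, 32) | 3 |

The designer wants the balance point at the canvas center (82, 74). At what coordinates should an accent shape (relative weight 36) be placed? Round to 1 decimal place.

(62.6, 52.2)

With the accent shape, Σw becomes 8 + 5 + 1 + 9 + 7 + 7 + 3 + 36 = 76.
x: need Σw·x = 76·82 = 6232. Existing = 8·152 + 5·73 + 1·24 + 9·26 + 7·87 + 7·152 + 3·155 = 3977. Remainder 2255 / 36 ≈ 62.64.
y: need Σw·y = 76·74 = 5624. Existing = 8·133 + 5·129 + 1·47 + 9·106 + 7·9 + 7·125 + 3·32 = 3744. Remainder 1880 / 36 ≈ 52.22.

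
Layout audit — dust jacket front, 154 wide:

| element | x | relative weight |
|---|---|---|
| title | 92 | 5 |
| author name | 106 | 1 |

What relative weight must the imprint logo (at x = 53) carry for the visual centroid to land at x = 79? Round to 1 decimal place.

Fixed elements: Σw = 5 + 1 = 6, Σw·x = 5·92 + 1·106 = 566.
Set Σw·x/Σw = 79: (566 + 53w) = 79·(6 + w).
Rearranging, w·(53 − 79) = 79·6 − 566 = -92, so w ≈ -92/-26 = 3.54.

w ≈ 3.5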